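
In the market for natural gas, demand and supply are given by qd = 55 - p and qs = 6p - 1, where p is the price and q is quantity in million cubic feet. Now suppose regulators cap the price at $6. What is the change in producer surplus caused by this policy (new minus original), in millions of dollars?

-82

Equilibrium: 55 - p = 6p - 1, so 56 = 7p and p* = 8, q* = 47.
Since 6 < 8, the ceiling is binding.
At p = 6: qd = 55 - 6 = 49 and qs = 6·6 - 1 = 35.
Producer surplus without the control is ½ · (8 - 1/6) · 47 = 2209/12.
With the ceiling, producers sell 35 units at 6, so PS = ½ · (6 - 1/6) · 35 = 1225/12.
Change in producer surplus = 1225/12 - 2209/12 = -82.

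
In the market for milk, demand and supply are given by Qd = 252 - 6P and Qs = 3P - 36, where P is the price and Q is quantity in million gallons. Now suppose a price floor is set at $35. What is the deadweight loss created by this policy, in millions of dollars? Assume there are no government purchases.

Equilibrium: 252 - 6P = 3P - 36, so 288 = 9P and P* = 32, Q* = 60.
Since 35 > 32, the floor is binding.
At P = 35: Qd = 252 - 6·35 = 42 and Qs = 3·35 - 36 = 69.
Quantity traded falls to 42. At Q = 42 the demand price is (252 - 42)/6 = 35 and the supply price is (36 + 42)/3 = 26.
Deadweight loss = ½ · (35 - 26) · (60 - 42) = ½ · 9 · 18 = 81.

81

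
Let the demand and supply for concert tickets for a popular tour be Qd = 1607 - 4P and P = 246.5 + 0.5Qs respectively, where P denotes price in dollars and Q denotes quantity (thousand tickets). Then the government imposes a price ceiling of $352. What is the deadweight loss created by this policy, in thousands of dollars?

0

Rearranging supply gives Qs = 2P - 493. Equilibrium: 1607 - 4P = 2P - 493, so 2100 = 6P and P* = 350, Q* = 207.
The ceiling of 352 is above the equilibrium price 350, so it is not binding; the market clears at P* = 350, Q* = 207.
Since the control does not bind, no trades are prevented and deadweight loss is zero.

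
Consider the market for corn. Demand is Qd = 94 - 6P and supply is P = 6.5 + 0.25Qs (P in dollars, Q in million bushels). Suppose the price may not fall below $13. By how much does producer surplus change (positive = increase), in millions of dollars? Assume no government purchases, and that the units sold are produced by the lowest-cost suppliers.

Rearranging supply gives Qs = 4P - 26. Without the control the market clears where 94 - 6P = 4P - 26, i.e. P* = 12 and Q* = 22.
The floor of 13 is above the equilibrium price 12, so it binds.
At P = 13: Qd = 94 - 6·13 = 16 and Qs = 4·13 - 26 = 26.
Producer surplus without the control is ½ · (12 - 6.5) · 22 = 60.5.
With the floor, 16 units are sold at 13. The supply price at Q = 16 is 10.5, so PS = ½ · [(13 - 6.5) + (13 - 10.5)] · 16 = 72.
Change in producer surplus = 72 - 60.5 = 11.5.

11.5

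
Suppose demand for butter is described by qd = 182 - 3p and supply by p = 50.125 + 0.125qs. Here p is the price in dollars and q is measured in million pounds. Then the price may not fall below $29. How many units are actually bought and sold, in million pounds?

23

Rearranging supply gives qs = 8p - 401. Without the control the market clears where 182 - 3p = 8p - 401, i.e. p* = 53 and q* = 23.
The floor of 29 is below the equilibrium price 53, so it is not binding; the market clears at p* = 53, q* = 23.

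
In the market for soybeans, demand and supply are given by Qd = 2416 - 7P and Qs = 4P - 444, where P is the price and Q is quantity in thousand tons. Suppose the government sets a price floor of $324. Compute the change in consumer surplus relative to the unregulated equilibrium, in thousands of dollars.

-23808

Without the control the market clears where 2416 - 7P = 4P - 444, i.e. P* = 260 and Q* = 596.
The floor of 324 is above the equilibrium price 260, so it binds.
At P = 324: Qd = 2416 - 7·324 = 148 and Qs = 4·324 - 444 = 852.
Consumer surplus without the control is ½ · (2416/7 - 260) · 596 = 177608/7.
With the floor, consumers buy 148 units at 324, so CS = ½ · (2416/7 - 324) · 148 = 10952/7.
Change in consumer surplus = 10952/7 - 177608/7 = -23808.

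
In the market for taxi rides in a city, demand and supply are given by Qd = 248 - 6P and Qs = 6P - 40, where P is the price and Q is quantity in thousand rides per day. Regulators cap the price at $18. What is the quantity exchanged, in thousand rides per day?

68

Without the control the market clears where 248 - 6P = 6P - 40, i.e. P* = 24 and Q* = 104.
Since 18 < 24, the ceiling is binding.
At P = 18: Qd = 248 - 6·18 = 140 and Qs = 6·18 - 40 = 68.
The quantity actually transacted is the short side, supply: 68.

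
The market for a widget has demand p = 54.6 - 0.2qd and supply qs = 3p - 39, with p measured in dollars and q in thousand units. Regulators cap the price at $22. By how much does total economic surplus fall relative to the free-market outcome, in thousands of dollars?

Rearranging demand gives qd = 273 - 5p. Equilibrium: 273 - 5p = 3p - 39, so 312 = 8p and p* = 39, q* = 78.
The ceiling of 22 is below the equilibrium price 39, so it binds.
At p = 22: qd = 273 - 5·22 = 163 and qs = 3·22 - 39 = 27.
Quantity traded falls to 27. At q = 27 the demand price is (273 - 27)/5 = 49.2 and the supply price is (39 + 27)/3 = 22.
Deadweight loss = ½ · (49.2 - 22) · (78 - 27) = ½ · 27.2 · 51 = 693.6.

693.6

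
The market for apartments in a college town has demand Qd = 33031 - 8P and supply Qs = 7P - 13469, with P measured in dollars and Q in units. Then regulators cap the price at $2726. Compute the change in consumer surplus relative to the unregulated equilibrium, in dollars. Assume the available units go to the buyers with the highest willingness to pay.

1670891.75

Setting quantity demanded equal to quantity supplied, 33031 - 8P = 7P - 13469, gives P* = 3100 and Q* = 8231.
Since 2726 < 3100, the ceiling is binding.
At P = 2726: Qd = 33031 - 8·2726 = 11223 and Qs = 7·2726 - 13469 = 5613.
Consumer surplus without the control is ½ · (4128.875 - 3100) · 8231 = 4234335.0625.
With the ceiling, 5613 units are sold at 2726 (assume they go to the highest-value buyers). The demand price at Q = 5613 is 3427.25, so CS = ½ · [(4128.875 - 2726) + (3427.25 - 2726)] · 5613 = 5905226.8125.
Change in consumer surplus = 5905226.8125 - 4234335.0625 = 1670891.75.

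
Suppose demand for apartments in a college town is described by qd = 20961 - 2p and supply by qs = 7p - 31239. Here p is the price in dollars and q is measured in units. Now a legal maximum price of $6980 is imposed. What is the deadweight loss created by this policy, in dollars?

0

Setting quantity demanded equal to quantity supplied, 20961 - 2p = 7p - 31239, gives p* = 5800 and q* = 9361.
Since 6980 is above p* = 5800, the ceiling does not bind and the free-market outcome prevails.
Since the control does not bind, no trades are prevented and deadweight loss is zero.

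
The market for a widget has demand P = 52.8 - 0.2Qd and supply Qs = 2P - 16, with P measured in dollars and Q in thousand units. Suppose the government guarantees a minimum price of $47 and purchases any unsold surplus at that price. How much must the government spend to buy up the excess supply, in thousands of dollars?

Rearranging demand gives Qd = 264 - 5P. Equilibrium: 264 - 5P = 2P - 16, so 280 = 7P and P* = 40, Q* = 64.
Since 47 > 40, the floor is binding.
At P = 47: Qd = 264 - 5·47 = 29 and Qs = 2·47 - 16 = 78.
Surplus = Qs - Qd = 49.
Government expenditure = surplus × support price = 49 × 47 = 2303.

2303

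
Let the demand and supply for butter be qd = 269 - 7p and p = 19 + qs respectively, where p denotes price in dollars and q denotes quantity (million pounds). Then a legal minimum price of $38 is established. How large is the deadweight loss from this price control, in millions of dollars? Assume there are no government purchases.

Rearranging supply gives qs = p - 19. Setting quantity demanded equal to quantity supplied, 269 - 7p = p - 19, gives p* = 36 and q* = 17.
Because the floor (38) lies above the market-clearing price, it is binding.
At p = 38: qd = 269 - 7·38 = 3 and qs = 38 - 19 = 19.
Quantity traded falls to 3. At q = 3 the demand price is (269 - 3)/7 = 38 and the supply price is 19 + 3 = 22.
Deadweight loss = ½ · (38 - 22) · (17 - 3) = ½ · 16 · 14 = 112.

112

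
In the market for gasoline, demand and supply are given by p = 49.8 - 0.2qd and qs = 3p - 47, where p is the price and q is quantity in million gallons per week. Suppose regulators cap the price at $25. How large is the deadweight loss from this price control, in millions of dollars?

345.6

Rearranging demand gives qd = 249 - 5p. Equilibrium: 249 - 5p = 3p - 47, so 296 = 8p and p* = 37, q* = 64.
Because the ceiling (25) lies below the market-clearing price, it is binding.
At p = 25: qd = 249 - 5·25 = 124 and qs = 3·25 - 47 = 28.
Quantity traded falls to 28. At q = 28 the demand price is (249 - 28)/5 = 44.2 and the supply price is (47 + 28)/3 = 25.
Deadweight loss = ½ · (44.2 - 25) · (64 - 28) = ½ · 19.2 · 36 = 345.6.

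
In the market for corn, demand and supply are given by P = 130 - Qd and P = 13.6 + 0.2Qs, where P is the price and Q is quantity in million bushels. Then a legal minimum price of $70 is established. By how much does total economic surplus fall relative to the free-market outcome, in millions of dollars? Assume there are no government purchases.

Rearranging demand gives Qd = 130 - P; rearranging supply gives Qs = 5P - 68. Equilibrium: 130 - P = 5P - 68, so 198 = 6P and P* = 33, Q* = 97.
Because the floor (70) lies above the market-clearing price, it is binding.
At P = 70: Qd = 130 - 70 = 60 and Qs = 5·70 - 68 = 282.
Quantity traded falls to 60. At Q = 60 the demand price is 130 - 60 = 70 and the supply price is (68 + 60)/5 = 25.6.
Deadweight loss = ½ · (70 - 25.6) · (97 - 60) = ½ · 44.4 · 37 = 821.4.

821.4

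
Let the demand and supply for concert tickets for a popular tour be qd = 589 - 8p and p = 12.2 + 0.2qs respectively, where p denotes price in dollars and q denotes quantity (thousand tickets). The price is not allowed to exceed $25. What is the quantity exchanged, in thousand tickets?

64

Rearranging supply gives qs = 5p - 61. Setting quantity demanded equal to quantity supplied, 589 - 8p = 5p - 61, gives p* = 50 and q* = 189.
Because the ceiling (25) lies below the market-clearing price, it is binding.
At p = 25: qd = 589 - 8·25 = 389 and qs = 5·25 - 61 = 64.
The quantity actually transacted is the short side, supply: 64.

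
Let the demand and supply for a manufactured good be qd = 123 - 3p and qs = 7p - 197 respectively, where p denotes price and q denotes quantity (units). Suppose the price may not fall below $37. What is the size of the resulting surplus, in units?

Setting quantity demanded equal to quantity supplied, 123 - 3p = 7p - 197, gives p* = 32 and q* = 27.
Because the floor (37) lies above the market-clearing price, it is binding.
At p = 37: qd = 123 - 3·37 = 12 and qs = 7·37 - 197 = 62.
Surplus = qs - qd = 62 - 12 = 50.

50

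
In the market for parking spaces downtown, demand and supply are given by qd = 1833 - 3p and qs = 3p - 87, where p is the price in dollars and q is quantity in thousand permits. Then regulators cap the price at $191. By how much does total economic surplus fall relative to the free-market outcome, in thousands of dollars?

Without the control the market clears where 1833 - 3p = 3p - 87, i.e. p* = 320 and q* = 873.
Because the ceiling (191) lies below the market-clearing price, it is binding.
At p = 191: qd = 1833 - 3·191 = 1260 and qs = 3·191 - 87 = 486.
Quantity traded falls to 486. At q = 486 the demand price is (1833 - 486)/3 = 449 and the supply price is (87 + 486)/3 = 191.
Deadweight loss = ½ · (449 - 191) · (873 - 486) = ½ · 258 · 387 = 49923.

49923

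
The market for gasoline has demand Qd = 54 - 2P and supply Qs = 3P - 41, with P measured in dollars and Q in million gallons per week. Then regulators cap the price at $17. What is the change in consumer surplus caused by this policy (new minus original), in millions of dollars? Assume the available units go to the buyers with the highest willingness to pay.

11

In a free market, 54 - 2P = 3P - 41 gives the equilibrium P* = 19, Q* = 16.
Because the ceiling (17) lies below the market-clearing price, it is binding.
At P = 17: Qd = 54 - 2·17 = 20 and Qs = 3·17 - 41 = 10.
Consumer surplus without the control is ½ · (27 - 19) · 16 = 64.
With the ceiling, 10 units are sold at 17 (assume they go to the highest-value buyers). The demand price at Q = 10 is 22, so CS = ½ · [(27 - 17) + (22 - 17)] · 10 = 75.
Change in consumer surplus = 75 - 64 = 11.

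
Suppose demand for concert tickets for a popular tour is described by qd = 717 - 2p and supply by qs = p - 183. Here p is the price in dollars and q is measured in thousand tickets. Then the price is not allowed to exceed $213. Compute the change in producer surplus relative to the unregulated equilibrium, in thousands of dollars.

-6394.5

Without the control the market clears where 717 - 2p = p - 183, i.e. p* = 300 and q* = 117.
Since 213 < 300, the ceiling is binding.
At p = 213: qd = 717 - 2·213 = 291 and qs = 213 - 183 = 30.
Producer surplus without the control is ½ · (300 - 183) · 117 = 6844.5.
With the ceiling, producers sell 30 units at 213, so PS = ½ · (213 - 183) · 30 = 450.
Change in producer surplus = 450 - 6844.5 = -6394.5.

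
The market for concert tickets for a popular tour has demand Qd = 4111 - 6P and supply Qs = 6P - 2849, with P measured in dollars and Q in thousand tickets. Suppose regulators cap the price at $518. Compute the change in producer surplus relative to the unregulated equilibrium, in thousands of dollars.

Setting quantity demanded equal to quantity supplied, 4111 - 6P = 6P - 2849, gives P* = 580 and Q* = 631.
The ceiling of 518 is below the equilibrium price 580, so it binds.
At P = 518: Qd = 4111 - 6·518 = 1003 and Qs = 6·518 - 2849 = 259.
Producer surplus without the control is ½ · (580 - 2849/6) · 631 = 398161/12.
With the ceiling, producers sell 259 units at 518, so PS = ½ · (518 - 2849/6) · 259 = 67081/12.
Change in producer surplus = 67081/12 - 398161/12 = -27590.

-27590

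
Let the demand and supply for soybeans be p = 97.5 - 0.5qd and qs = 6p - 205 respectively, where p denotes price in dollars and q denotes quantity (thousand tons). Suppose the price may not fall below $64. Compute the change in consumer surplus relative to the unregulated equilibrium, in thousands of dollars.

Rearranging demand gives qd = 195 - 2p. In a free market, 195 - 2p = 6p - 205 gives the equilibrium p* = 50, q* = 95.
Because the floor (64) lies above the market-clearing price, it is binding.
At p = 64: qd = 195 - 2·64 = 67 and qs = 6·64 - 205 = 179.
Consumer surplus without the control is ½ · (97.5 - 50) · 95 = 2256.25.
With the floor, consumers buy 67 units at 64, so CS = ½ · (97.5 - 64) · 67 = 1122.25.
Change in consumer surplus = 1122.25 - 2256.25 = -1134.

-1134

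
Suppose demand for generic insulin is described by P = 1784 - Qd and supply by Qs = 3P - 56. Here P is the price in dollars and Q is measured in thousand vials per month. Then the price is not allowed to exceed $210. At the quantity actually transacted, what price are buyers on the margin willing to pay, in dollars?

Rearranging demand gives Qd = 1784 - P. Equilibrium: 1784 - P = 3P - 56, so 1840 = 4P and P* = 460, Q* = 1324.
Because the ceiling (210) lies below the market-clearing price, it is binding.
At P = 210: Qd = 1784 - 210 = 1574 and Qs = 3·210 - 56 = 574.
Only 574 units reach the market. On the demand curve, the marginal buyer's willingness to pay at Q = 574 is (1784 - 574) = 1210.

1210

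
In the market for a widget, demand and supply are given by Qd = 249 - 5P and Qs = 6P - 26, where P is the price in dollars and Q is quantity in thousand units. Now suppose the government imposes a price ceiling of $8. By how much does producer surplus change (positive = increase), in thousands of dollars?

In a free market, 249 - 5P = 6P - 26 gives the equilibrium P* = 25, Q* = 124.
Because the ceiling (8) lies below the market-clearing price, it is binding.
At P = 8: Qd = 249 - 5·8 = 209 and Qs = 6·8 - 26 = 22.
Producer surplus without the control is ½ · (25 - 13/3) · 124 = 3844/3.
With the ceiling, producers sell 22 units at 8, so PS = ½ · (8 - 13/3) · 22 = 121/3.
Change in producer surplus = 121/3 - 3844/3 = -1241.

-1241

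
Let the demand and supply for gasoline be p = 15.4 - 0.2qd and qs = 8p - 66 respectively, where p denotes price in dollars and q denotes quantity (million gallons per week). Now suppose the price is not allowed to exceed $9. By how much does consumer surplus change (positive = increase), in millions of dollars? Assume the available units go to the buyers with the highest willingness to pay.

Rearranging demand gives qd = 77 - 5p. Without the control the market clears where 77 - 5p = 8p - 66, i.e. p* = 11 and q* = 22.
Because the ceiling (9) lies below the market-clearing price, it is binding.
At p = 9: qd = 77 - 5·9 = 32 and qs = 8·9 - 66 = 6.
Consumer surplus without the control is ½ · (15.4 - 11) · 22 = 48.4.
With the ceiling, 6 units are sold at 9 (assume they go to the highest-value buyers). The demand price at q = 6 is 14.2, so CS = ½ · [(15.4 - 9) + (14.2 - 9)] · 6 = 34.8.
Change in consumer surplus = 34.8 - 48.4 = -13.6.

-13.6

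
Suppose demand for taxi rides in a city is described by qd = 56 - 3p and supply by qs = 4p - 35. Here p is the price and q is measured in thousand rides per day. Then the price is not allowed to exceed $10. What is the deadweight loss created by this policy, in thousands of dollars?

42

Equilibrium: 56 - 3p = 4p - 35, so 91 = 7p and p* = 13, q* = 17.
The ceiling of 10 is below the equilibrium price 13, so it binds.
At p = 10: qd = 56 - 3·10 = 26 and qs = 4·10 - 35 = 5.
Quantity traded falls to 5. At q = 5 the demand price is (56 - 5)/3 = 17 and the supply price is (35 + 5)/4 = 10.
Deadweight loss = ½ · (17 - 10) · (17 - 5) = ½ · 7 · 12 = 42.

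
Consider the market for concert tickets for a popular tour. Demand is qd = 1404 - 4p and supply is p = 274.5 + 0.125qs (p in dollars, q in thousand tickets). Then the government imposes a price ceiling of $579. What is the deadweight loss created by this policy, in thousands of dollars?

0

Rearranging supply gives qs = 8p - 2196. Without the control the market clears where 1404 - 4p = 8p - 2196, i.e. p* = 300 and q* = 204.
Since 579 is above p* = 300, the ceiling does not bind and the free-market outcome prevails.
Since the control does not bind, no trades are prevented and deadweight loss is zero.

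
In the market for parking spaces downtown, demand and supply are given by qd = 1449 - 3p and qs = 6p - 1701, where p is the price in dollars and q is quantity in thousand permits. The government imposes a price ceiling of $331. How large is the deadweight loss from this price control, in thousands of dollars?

In a free market, 1449 - 3p = 6p - 1701 gives the equilibrium p* = 350, q* = 399.
Because the ceiling (331) lies below the market-clearing price, it is binding.
At p = 331: qd = 1449 - 3·331 = 456 and qs = 6·331 - 1701 = 285.
Quantity traded falls to 285. At q = 285 the demand price is (1449 - 285)/3 = 388 and the supply price is (1701 + 285)/6 = 331.
Deadweight loss = ½ · (388 - 331) · (399 - 285) = ½ · 57 · 114 = 3249.

3249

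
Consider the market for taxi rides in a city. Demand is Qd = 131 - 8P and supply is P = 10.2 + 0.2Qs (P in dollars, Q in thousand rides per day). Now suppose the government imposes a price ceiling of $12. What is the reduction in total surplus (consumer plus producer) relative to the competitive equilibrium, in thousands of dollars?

Rearranging supply gives Qs = 5P - 51. Without the control the market clears where 131 - 8P = 5P - 51, i.e. P* = 14 and Q* = 19.
Since 12 < 14, the ceiling is binding.
At P = 12: Qd = 131 - 8·12 = 35 and Qs = 5·12 - 51 = 9.
Quantity traded falls to 9. At Q = 9 the demand price is (131 - 9)/8 = 15.25 and the supply price is (51 + 9)/5 = 12.
Deadweight loss = ½ · (15.25 - 12) · (19 - 9) = ½ · 3.25 · 10 = 16.25.

16.25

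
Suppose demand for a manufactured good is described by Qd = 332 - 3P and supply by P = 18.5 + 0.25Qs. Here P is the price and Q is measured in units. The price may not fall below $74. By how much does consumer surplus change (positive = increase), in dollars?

-2144

Rearranging supply gives Qs = 4P - 74. In a free market, 332 - 3P = 4P - 74 gives the equilibrium P* = 58, Q* = 158.
Since 74 > 58, the floor is binding.
At P = 74: Qd = 332 - 3·74 = 110 and Qs = 4·74 - 74 = 222.
Consumer surplus without the control is ½ · (332/3 - 58) · 158 = 12482/3.
With the floor, consumers buy 110 units at 74, so CS = ½ · (332/3 - 74) · 110 = 6050/3.
Change in consumer surplus = 6050/3 - 12482/3 = -2144.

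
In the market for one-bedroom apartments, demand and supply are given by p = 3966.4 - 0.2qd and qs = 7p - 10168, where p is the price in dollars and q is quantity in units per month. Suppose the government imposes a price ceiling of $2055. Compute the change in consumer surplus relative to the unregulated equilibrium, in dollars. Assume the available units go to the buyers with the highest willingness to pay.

Rearranging demand gives qd = 19832 - 5p. Setting quantity demanded equal to quantity supplied, 19832 - 5p = 7p - 10168, gives p* = 2500 and q* = 7332.
Since 2055 < 2500, the ceiling is binding.
At p = 2055: qd = 19832 - 5·2055 = 9557 and qs = 7·2055 - 10168 = 4217.
Consumer surplus without the control is ½ · (3966.4 - 2500) · 7332 = 5375822.4.
With the ceiling, 4217 units are sold at 2055 (assume they go to the highest-value buyers). The demand price at q = 4217 is 3123, so CS = ½ · [(3966.4 - 2055) + (3123 - 2055)] · 4217 = 6282064.9.
Change in consumer surplus = 6282064.9 - 5375822.4 = 906242.5.

906242.5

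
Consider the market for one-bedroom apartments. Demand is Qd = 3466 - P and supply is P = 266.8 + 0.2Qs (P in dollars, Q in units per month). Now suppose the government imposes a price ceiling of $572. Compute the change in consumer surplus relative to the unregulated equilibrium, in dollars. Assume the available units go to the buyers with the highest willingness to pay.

Rearranging supply gives Qs = 5P - 1334. Equilibrium: 3466 - P = 5P - 1334, so 4800 = 6P and P* = 800, Q* = 2666.
The ceiling of 572 is below the equilibrium price 800, so it binds.
At P = 572: Qd = 3466 - 572 = 2894 and Qs = 5·572 - 1334 = 1526.
Consumer surplus without the control is ½ · (3466 - 800) · 2666 = 3553778.
With the ceiling, 1526 units are sold at 572 (assume they go to the highest-value buyers). The demand price at Q = 1526 is 1940, so CS = ½ · [(3466 - 572) + (1940 - 572)] · 1526 = 3251906.
Change in consumer surplus = 3251906 - 3553778 = -301872.

-301872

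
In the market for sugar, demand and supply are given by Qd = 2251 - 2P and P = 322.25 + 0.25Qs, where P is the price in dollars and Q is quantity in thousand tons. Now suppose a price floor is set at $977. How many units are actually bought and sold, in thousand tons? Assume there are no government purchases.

Rearranging supply gives Qs = 4P - 1289. Equilibrium: 2251 - 2P = 4P - 1289, so 3540 = 6P and P* = 590, Q* = 1071.
Because the floor (977) lies above the market-clearing price, it is binding.
At P = 977: Qd = 2251 - 2·977 = 297 and Qs = 4·977 - 1289 = 2619.
The quantity actually transacted is the short side, demand: 297.

297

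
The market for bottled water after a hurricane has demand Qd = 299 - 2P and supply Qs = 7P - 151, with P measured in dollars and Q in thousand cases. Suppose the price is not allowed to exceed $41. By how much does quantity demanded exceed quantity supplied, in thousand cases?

Without the control the market clears where 299 - 2P = 7P - 151, i.e. P* = 50 and Q* = 199.
Because the ceiling (41) lies below the market-clearing price, it is binding.
At P = 41: Qd = 299 - 2·41 = 217 and Qs = 7·41 - 151 = 136.
Shortage = Qd - Qs = 217 - 136 = 81.

81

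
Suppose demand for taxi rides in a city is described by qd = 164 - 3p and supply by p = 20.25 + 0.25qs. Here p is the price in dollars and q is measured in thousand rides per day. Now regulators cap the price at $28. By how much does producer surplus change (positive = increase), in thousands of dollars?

-315

Rearranging supply gives qs = 4p - 81. Equilibrium: 164 - 3p = 4p - 81, so 245 = 7p and p* = 35, q* = 59.
The ceiling of 28 is below the equilibrium price 35, so it binds.
At p = 28: qd = 164 - 3·28 = 80 and qs = 4·28 - 81 = 31.
Producer surplus without the control is ½ · (35 - 20.25) · 59 = 435.125.
With the ceiling, producers sell 31 units at 28, so PS = ½ · (28 - 20.25) · 31 = 120.125.
Change in producer surplus = 120.125 - 435.125 = -315.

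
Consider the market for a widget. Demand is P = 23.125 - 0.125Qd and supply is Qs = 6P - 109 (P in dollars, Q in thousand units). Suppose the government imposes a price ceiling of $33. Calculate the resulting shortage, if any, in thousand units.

0

Rearranging demand gives Qd = 185 - 8P. In a free market, 185 - 8P = 6P - 109 gives the equilibrium P* = 21, Q* = 17.
The ceiling of 33 is above the equilibrium price 21, so it is not binding; the market clears at P* = 21, Q* = 17.
Since the control does not bind, there is no shortage.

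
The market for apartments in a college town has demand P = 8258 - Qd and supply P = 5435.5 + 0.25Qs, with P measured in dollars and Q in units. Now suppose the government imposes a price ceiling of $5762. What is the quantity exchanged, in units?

1306

Rearranging demand gives Qd = 8258 - P; rearranging supply gives Qs = 4P - 21742. In a free market, 8258 - P = 4P - 21742 gives the equilibrium P* = 6000, Q* = 2258.
Because the ceiling (5762) lies below the market-clearing price, it is binding.
At P = 5762: Qd = 8258 - 5762 = 2496 and Qs = 4·5762 - 21742 = 1306.
The quantity actually transacted is the short side, supply: 1306.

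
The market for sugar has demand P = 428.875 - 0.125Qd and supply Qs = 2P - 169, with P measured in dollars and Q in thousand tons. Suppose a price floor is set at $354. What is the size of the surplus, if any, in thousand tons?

0

Rearranging demand gives Qd = 3431 - 8P. In a free market, 3431 - 8P = 2P - 169 gives the equilibrium P* = 360, Q* = 551.
The floor of 354 is below the equilibrium price 360, so it is not binding; the market clears at P* = 360, Q* = 551.
Since the control does not bind, there is no surplus.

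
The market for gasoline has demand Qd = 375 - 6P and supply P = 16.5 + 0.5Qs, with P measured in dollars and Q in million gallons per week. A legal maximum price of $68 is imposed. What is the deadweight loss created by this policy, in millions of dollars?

Rearranging supply gives Qs = 2P - 33. In a free market, 375 - 6P = 2P - 33 gives the equilibrium P* = 51, Q* = 69.
Since 68 is above P* = 51, the ceiling does not bind and the free-market outcome prevails.
Since the control does not bind, no trades are prevented and deadweight loss is zero.

0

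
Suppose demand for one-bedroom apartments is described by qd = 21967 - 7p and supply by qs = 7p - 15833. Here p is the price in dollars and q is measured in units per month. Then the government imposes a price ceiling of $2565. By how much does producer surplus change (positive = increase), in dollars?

In a free market, 21967 - 7p = 7p - 15833 gives the equilibrium p* = 2700, q* = 3067.
Because the ceiling (2565) lies below the market-clearing price, it is binding.
At p = 2565: qd = 21967 - 7·2565 = 4012 and qs = 7·2565 - 15833 = 2122.
Producer surplus without the control is ½ · (2700 - 15833/7) · 3067 = 9406489/14.
With the ceiling, producers sell 2122 units at 2565, so PS = ½ · (2565 - 15833/7) · 2122 = 2251442/7.
Change in producer surplus = 2251442/7 - 9406489/14 = -350257.5.

-350257.5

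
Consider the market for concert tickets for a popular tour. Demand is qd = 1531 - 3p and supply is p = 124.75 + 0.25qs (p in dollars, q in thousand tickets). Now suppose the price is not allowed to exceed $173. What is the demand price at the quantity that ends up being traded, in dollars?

446

Rearranging supply gives qs = 4p - 499. Without the control the market clears where 1531 - 3p = 4p - 499, i.e. p* = 290 and q* = 661.
Because the ceiling (173) lies below the market-clearing price, it is binding.
At p = 173: qd = 1531 - 3·173 = 1012 and qs = 4·173 - 499 = 193.
Only 193 units reach the market. On the demand curve, the marginal buyer's willingness to pay at q = 193 is (1531 - 193)/3 = 446.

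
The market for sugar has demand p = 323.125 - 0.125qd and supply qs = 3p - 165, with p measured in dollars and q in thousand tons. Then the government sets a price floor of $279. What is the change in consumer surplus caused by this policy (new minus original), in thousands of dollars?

Rearranging demand gives qd = 2585 - 8p. Equilibrium: 2585 - 8p = 3p - 165, so 2750 = 11p and p* = 250, q* = 585.
Since 279 > 250, the floor is binding.
At p = 279: qd = 2585 - 8·279 = 353 and qs = 3·279 - 165 = 672.
Consumer surplus without the control is ½ · (323.125 - 250) · 585 = 21389.0625.
With the floor, consumers buy 353 units at 279, so CS = ½ · (323.125 - 279) · 353 = 7788.0625.
Change in consumer surplus = 7788.0625 - 21389.0625 = -13601.

-13601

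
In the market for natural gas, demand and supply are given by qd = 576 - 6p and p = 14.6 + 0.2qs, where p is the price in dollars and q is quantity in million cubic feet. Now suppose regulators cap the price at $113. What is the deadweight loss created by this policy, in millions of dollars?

0

Rearranging supply gives qs = 5p - 73. Setting quantity demanded equal to quantity supplied, 576 - 6p = 5p - 73, gives p* = 59 and q* = 222.
Since 113 is above p* = 59, the ceiling does not bind and the free-market outcome prevails.
Since the control does not bind, no trades are prevented and deadweight loss is zero.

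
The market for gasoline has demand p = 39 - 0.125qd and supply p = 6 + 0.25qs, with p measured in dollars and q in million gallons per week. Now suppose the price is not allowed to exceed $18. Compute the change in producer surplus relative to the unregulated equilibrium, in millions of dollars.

-680

Rearranging demand gives qd = 312 - 8p; rearranging supply gives qs = 4p - 24. Equilibrium: 312 - 8p = 4p - 24, so 336 = 12p and p* = 28, q* = 88.
The ceiling of 18 is below the equilibrium price 28, so it binds.
At p = 18: qd = 312 - 8·18 = 168 and qs = 4·18 - 24 = 48.
Producer surplus without the control is ½ · (28 - 6) · 88 = 968.
With the ceiling, producers sell 48 units at 18, so PS = ½ · (18 - 6) · 48 = 288.
Change in producer surplus = 288 - 968 = -680.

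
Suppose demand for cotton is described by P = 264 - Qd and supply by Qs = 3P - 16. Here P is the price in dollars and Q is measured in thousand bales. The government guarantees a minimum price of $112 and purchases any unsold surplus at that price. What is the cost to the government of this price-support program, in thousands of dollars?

Rearranging demand gives Qd = 264 - P. Equilibrium: 264 - P = 3P - 16, so 280 = 4P and P* = 70, Q* = 194.
Since 112 > 70, the floor is binding.
At P = 112: Qd = 264 - 112 = 152 and Qs = 3·112 - 16 = 320.
Surplus = Qs - Qd = 168.
Government expenditure = surplus × support price = 168 × 112 = 18816.

18816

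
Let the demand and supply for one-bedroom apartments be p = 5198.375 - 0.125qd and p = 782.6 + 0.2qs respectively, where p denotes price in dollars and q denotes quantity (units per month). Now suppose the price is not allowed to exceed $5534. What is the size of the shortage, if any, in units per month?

0

Rearranging demand gives qd = 41587 - 8p; rearranging supply gives qs = 5p - 3913. Equilibrium: 41587 - 8p = 5p - 3913, so 45500 = 13p and p* = 3500, q* = 13587.
Since 5534 is above p* = 3500, the ceiling does not bind and the free-market outcome prevails.
Since the control does not bind, there is no shortage.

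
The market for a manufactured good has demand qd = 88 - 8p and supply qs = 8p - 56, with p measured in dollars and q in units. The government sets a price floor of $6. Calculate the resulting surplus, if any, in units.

0

Without the control the market clears where 88 - 8p = 8p - 56, i.e. p* = 9 and q* = 16.
The floor of 6 is below the equilibrium price 9, so it is not binding; the market clears at p* = 9, q* = 16.
Since the control does not bind, there is no surplus.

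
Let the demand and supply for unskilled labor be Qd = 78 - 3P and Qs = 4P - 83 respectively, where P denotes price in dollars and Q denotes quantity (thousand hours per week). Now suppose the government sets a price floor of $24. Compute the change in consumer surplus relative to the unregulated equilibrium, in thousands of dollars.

In a free market, 78 - 3P = 4P - 83 gives the equilibrium P* = 23, Q* = 9.
The floor of 24 is above the equilibrium price 23, so it binds.
At P = 24: Qd = 78 - 3·24 = 6 and Qs = 4·24 - 83 = 13.
Consumer surplus without the control is ½ · (26 - 23) · 9 = 13.5.
With the floor, consumers buy 6 units at 24, so CS = ½ · (26 - 24) · 6 = 6.
Change in consumer surplus = 6 - 13.5 = -7.5.

-7.5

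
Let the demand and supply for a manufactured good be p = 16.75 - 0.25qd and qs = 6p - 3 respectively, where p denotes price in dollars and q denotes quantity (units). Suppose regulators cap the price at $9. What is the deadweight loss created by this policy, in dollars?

Rearranging demand gives qd = 67 - 4p. Setting quantity demanded equal to quantity supplied, 67 - 4p = 6p - 3, gives p* = 7 and q* = 39.
The ceiling of 9 is above the equilibrium price 7, so it is not binding; the market clears at p* = 7, q* = 39.
Since the control does not bind, no trades are prevented and deadweight loss is zero.

0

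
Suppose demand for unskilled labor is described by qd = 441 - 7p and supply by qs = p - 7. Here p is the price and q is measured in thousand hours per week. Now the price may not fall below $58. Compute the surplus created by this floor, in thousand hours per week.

16

Setting quantity demanded equal to quantity supplied, 441 - 7p = p - 7, gives p* = 56 and q* = 49.
The floor of 58 is above the equilibrium price 56, so it binds.
At p = 58: qd = 441 - 7·58 = 35 and qs = 58 - 7 = 51.
Surplus = qs - qd = 51 - 35 = 16.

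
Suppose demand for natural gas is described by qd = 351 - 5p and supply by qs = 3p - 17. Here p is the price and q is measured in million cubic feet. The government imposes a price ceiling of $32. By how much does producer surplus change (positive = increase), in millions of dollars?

Setting quantity demanded equal to quantity supplied, 351 - 5p = 3p - 17, gives p* = 46 and q* = 121.
The ceiling of 32 is below the equilibrium price 46, so it binds.
At p = 32: qd = 351 - 5·32 = 191 and qs = 3·32 - 17 = 79.
Producer surplus without the control is ½ · (46 - 17/3) · 121 = 14641/6.
With the ceiling, producers sell 79 units at 32, so PS = ½ · (32 - 17/3) · 79 = 6241/6.
Change in producer surplus = 6241/6 - 14641/6 = -1400.

-1400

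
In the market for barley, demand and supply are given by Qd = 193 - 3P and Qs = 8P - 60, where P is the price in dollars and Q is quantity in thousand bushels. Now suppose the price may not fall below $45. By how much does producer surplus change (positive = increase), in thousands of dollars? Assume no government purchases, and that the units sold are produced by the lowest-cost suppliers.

1003.75

Setting quantity demanded equal to quantity supplied, 193 - 3P = 8P - 60, gives P* = 23 and Q* = 124.
Because the floor (45) lies above the market-clearing price, it is binding.
At P = 45: Qd = 193 - 3·45 = 58 and Qs = 8·45 - 60 = 300.
Producer surplus without the control is ½ · (23 - 7.5) · 124 = 961.
With the floor, 58 units are sold at 45. The supply price at Q = 58 is 14.75, so PS = ½ · [(45 - 7.5) + (45 - 14.75)] · 58 = 1964.75.
Change in producer surplus = 1964.75 - 961 = 1003.75.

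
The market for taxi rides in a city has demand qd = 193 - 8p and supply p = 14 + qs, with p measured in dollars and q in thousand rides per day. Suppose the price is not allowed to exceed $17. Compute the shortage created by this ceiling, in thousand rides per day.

54

Rearranging supply gives qs = p - 14. Without the control the market clears where 193 - 8p = p - 14, i.e. p* = 23 and q* = 9.
Since 17 < 23, the ceiling is binding.
At p = 17: qd = 193 - 8·17 = 57 and qs = 17 - 14 = 3.
Shortage = qd - qs = 57 - 3 = 54.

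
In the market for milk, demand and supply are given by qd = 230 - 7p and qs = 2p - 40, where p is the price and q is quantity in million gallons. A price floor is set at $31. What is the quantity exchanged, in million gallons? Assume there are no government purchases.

13

In a free market, 230 - 7p = 2p - 40 gives the equilibrium p* = 30, q* = 20.
Since 31 > 30, the floor is binding.
At p = 31: qd = 230 - 7·31 = 13 and qs = 2·31 - 40 = 22.
The quantity actually transacted is the short side, demand: 13.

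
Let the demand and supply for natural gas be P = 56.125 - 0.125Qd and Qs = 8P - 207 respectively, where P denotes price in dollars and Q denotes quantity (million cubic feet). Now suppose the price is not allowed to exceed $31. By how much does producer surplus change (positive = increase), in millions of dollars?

Rearranging demand gives Qd = 449 - 8P. Setting quantity demanded equal to quantity supplied, 449 - 8P = 8P - 207, gives P* = 41 and Q* = 121.
The ceiling of 31 is below the equilibrium price 41, so it binds.
At P = 31: Qd = 449 - 8·31 = 201 and Qs = 8·31 - 207 = 41.
Producer surplus without the control is ½ · (41 - 25.875) · 121 = 915.0625.
With the ceiling, producers sell 41 units at 31, so PS = ½ · (31 - 25.875) · 41 = 105.0625.
Change in producer surplus = 105.0625 - 915.0625 = -810.

-810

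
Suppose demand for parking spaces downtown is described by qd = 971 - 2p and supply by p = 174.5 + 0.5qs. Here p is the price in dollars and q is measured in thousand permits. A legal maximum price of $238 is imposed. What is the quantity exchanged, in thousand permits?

127

Rearranging supply gives qs = 2p - 349. Equilibrium: 971 - 2p = 2p - 349, so 1320 = 4p and p* = 330, q* = 311.
Because the ceiling (238) lies below the market-clearing price, it is binding.
At p = 238: qd = 971 - 2·238 = 495 and qs = 2·238 - 349 = 127.
The quantity actually transacted is the short side, supply: 127.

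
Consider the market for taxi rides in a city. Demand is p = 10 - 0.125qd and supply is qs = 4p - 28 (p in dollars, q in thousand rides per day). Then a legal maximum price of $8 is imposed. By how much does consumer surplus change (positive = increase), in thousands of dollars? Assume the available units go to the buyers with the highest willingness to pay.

3

Rearranging demand gives qd = 80 - 8p. Setting quantity demanded equal to quantity supplied, 80 - 8p = 4p - 28, gives p* = 9 and q* = 8.
Because the ceiling (8) lies below the market-clearing price, it is binding.
At p = 8: qd = 80 - 8·8 = 16 and qs = 4·8 - 28 = 4.
Consumer surplus without the control is ½ · (10 - 9) · 8 = 4.
With the ceiling, 4 units are sold at 8 (assume they go to the highest-value buyers). The demand price at q = 4 is 9.5, so CS = ½ · [(10 - 8) + (9.5 - 8)] · 4 = 7.
Change in consumer surplus = 7 - 4 = 3.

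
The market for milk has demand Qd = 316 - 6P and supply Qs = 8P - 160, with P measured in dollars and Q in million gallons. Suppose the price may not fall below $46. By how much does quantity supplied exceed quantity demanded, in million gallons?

Equilibrium: 316 - 6P = 8P - 160, so 476 = 14P and P* = 34, Q* = 112.
The floor of 46 is above the equilibrium price 34, so it binds.
At P = 46: Qd = 316 - 6·46 = 40 and Qs = 8·46 - 160 = 208.
Surplus = Qs - Qd = 208 - 40 = 168.

168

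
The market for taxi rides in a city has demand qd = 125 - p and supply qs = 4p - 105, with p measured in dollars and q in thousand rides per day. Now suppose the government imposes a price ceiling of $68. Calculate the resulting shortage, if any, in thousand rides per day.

0

In a free market, 125 - p = 4p - 105 gives the equilibrium p* = 46, q* = 79.
The ceiling of 68 is above the equilibrium price 46, so it is not binding; the market clears at p* = 46, q* = 79.
Since the control does not bind, there is no shortage.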